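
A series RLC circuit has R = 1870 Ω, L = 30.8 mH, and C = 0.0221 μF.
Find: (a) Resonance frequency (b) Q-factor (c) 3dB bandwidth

Step 1 — Resonance condition Im(Z)=0 gives ω₀ = 1/√(LC).
Step 2 — ω₀ = 1/√(0.0308·2.21e-08) = 3.833e+04 rad/s.
Step 3 — f₀ = ω₀/(2π) = 6100 Hz.
Step 4 — Series Q: Q = ω₀L/R = 3.833e+04·0.0308/1870 = 0.6313.
Step 5 — 3dB bandwidth: Δω = ω₀/Q = 6.071e+04 rad/s; BW = Δω/(2π) = 9663 Hz.

(a) f₀ = 6100 Hz  (b) Q = 0.6313  (c) BW = 9663 Hz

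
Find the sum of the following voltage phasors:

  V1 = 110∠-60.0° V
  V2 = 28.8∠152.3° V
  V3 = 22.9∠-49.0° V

Step 1 — Convert each phasor to rectangular form:
  V1 = 110·(cos(-60.0°) + j·sin(-60.0°)) = 55 - j95.26 V
  V2 = 28.8·(cos(152.3°) + j·sin(152.3°)) = -25.5 + j13.39 V
  V3 = 22.9·(cos(-49.0°) + j·sin(-49.0°)) = 15.02 - j17.28 V
Step 2 — Sum components: V_total = 44.52 - j99.16 V.
Step 3 — Convert to polar: |V_total| = 108.7 V, ∠V_total = -65.8°.

V_total = 108.7∠-65.8° V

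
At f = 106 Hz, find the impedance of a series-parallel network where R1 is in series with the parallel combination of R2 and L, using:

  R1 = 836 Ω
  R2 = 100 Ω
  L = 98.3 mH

Step 1 — Angular frequency: ω = 2π·f = 2π·106 = 666 rad/s.
Step 2 — Component impedances:
  R1: Z = R = 836 Ω
  R2: Z = R = 100 Ω
  L: Z = jωL = j·666·0.0983 = 0 + j65.47 Ω
Step 3 — Parallel branch: R2 || L = 1/(1/R2 + 1/L) = 30 + j45.83 Ω.
Step 4 — Series with R1: Z_total = R1 + (R2 || L) = 866 + j45.83 Ω = 867.2∠3.0° Ω.

Z = 866 + j45.83 Ω = 867.2∠3.0° Ω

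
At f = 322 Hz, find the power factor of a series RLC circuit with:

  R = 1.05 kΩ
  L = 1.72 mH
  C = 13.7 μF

Step 1 — Angular frequency: ω = 2π·f = 2π·322 = 2023 rad/s.
Step 2 — Component impedances:
  R: Z = R = 1050 Ω
  L: Z = jωL = j·2023·0.00172 = 0 + j3.48 Ω
  C: Z = 1/(jωC) = -j/(ω·C) = 0 - j36.08 Ω
Step 3 — Series combination: Z_total = R + L + C = 1050 - j32.6 Ω = 1051∠-1.8° Ω.
Step 4 — Power factor: PF = cos(φ) = Re(Z)/|Z| = 1050/1050.5 = 0.9995.
Step 5 — Type: Im(Z) = -32.6 ⇒ leading (phase φ = -1.8°).

PF = 0.9995 (leading, φ = -1.8°)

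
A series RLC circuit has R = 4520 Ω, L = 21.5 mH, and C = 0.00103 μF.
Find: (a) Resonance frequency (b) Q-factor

Step 1 — Resonance condition Im(Z)=0 gives ω₀ = 1/√(LC).
Step 2 — ω₀ = 1/√(0.0215·1.03e-09) = 2.125e+05 rad/s.
Step 3 — f₀ = ω₀/(2π) = 3.382e+04 Hz.
Step 4 — Series Q: Q = ω₀L/R = 2.125e+05·0.0215/4520 = 1.011.

(a) f₀ = 3.382e+04 Hz  (b) Q = 1.011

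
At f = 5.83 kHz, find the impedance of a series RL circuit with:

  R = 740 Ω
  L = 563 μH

Step 1 — Angular frequency: ω = 2π·f = 2π·5830 = 3.663e+04 rad/s.
Step 2 — Component impedances:
  R: Z = R = 740 Ω
  L: Z = jωL = j·3.663e+04·0.000563 = 0 + j20.62 Ω
Step 3 — Series combination: Z_total = R + L = 740 + j20.62 Ω = 740.3∠1.6° Ω.

Z = 740 + j20.62 Ω = 740.3∠1.6° Ω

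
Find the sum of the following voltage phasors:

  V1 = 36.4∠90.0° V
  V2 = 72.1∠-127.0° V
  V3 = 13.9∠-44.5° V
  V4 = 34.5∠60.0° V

Step 1 — Convert each phasor to rectangular form:
  V1 = 36.4·(cos(90.0°) + j·sin(90.0°)) = 0 + j36.4 V
  V2 = 72.1·(cos(-127.0°) + j·sin(-127.0°)) = -43.39 - j57.58 V
  V3 = 13.9·(cos(-44.5°) + j·sin(-44.5°)) = 9.914 - j9.743 V
  V4 = 34.5·(cos(60.0°) + j·sin(60.0°)) = 17.25 + j29.88 V
Step 2 — Sum components: V_total = -16.23 - j1.046 V.
Step 3 — Convert to polar: |V_total| = 16.26 V, ∠V_total = -176.3°.

V_total = 16.26∠-176.3° V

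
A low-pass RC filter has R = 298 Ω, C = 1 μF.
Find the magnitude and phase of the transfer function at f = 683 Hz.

Step 1 — Angular frequency: ω = 2π·683 = 4291 rad/s.
Step 2 — Transfer function: H(jω) = 1/(1 + jωRC).
Step 3 — Denominator: 1 + jωRC = 1 + j·4291·298·1e-06 = 1 + j1.279.
Step 4 — H = 0.3794 - j0.4852.
Step 5 — Magnitude: |H| = 0.616 (-4.2 dB); phase: φ = -52.0°.

|H| = 0.616 (-4.2 dB), φ = -52.0°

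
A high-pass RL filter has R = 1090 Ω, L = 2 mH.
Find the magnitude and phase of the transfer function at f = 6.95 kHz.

Step 1 — Angular frequency: ω = 2π·6950 = 4.367e+04 rad/s.
Step 2 — Transfer function: H(jω) = jωL/(R + jωL).
Step 3 — Numerator jωL = j·87.34; denominator R + jωL = 1090 + j87.34.
Step 4 — H = 0.006379 + j0.07961.
Step 5 — Magnitude: |H| = 0.07987 (-22.0 dB); phase: φ = 85.4°.

|H| = 0.07987 (-22.0 dB), φ = 85.4°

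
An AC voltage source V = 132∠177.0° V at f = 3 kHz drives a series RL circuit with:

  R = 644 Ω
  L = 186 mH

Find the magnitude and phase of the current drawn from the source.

Step 1 — Angular frequency: ω = 2π·f = 2π·3000 = 1.885e+04 rad/s.
Step 2 — Component impedances:
  R: Z = R = 644 Ω
  L: Z = jωL = j·1.885e+04·0.186 = 0 + j3506 Ω
Step 3 — Series combination: Z_total = R + L = 644 + j3506 Ω = 3565∠79.6° Ω.
Step 4 — Source phasor: V = 132∠177.0° V = -131.8 + j6.908 V.
Step 5 — Ohm's law: I = V / Z_total = (-131.8 + j6.908) / (644 + j3506) = -0.004775 + j0.03672 A.
Step 6 — Convert to polar: |I| = 0.03703 A, ∠I = 97.4°.

I = 0.03703∠97.4° A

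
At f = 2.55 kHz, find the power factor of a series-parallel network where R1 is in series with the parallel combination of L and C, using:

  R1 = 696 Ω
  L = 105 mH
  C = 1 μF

Step 1 — Angular frequency: ω = 2π·f = 2π·2550 = 1.602e+04 rad/s.
Step 2 — Component impedances:
  R1: Z = R = 696 Ω
  L: Z = jωL = j·1.602e+04·0.105 = 0 + j1682 Ω
  C: Z = 1/(jωC) = -j/(ω·C) = 0 - j62.41 Ω
Step 3 — Parallel branch: L || C = 1/(1/L + 1/C) = 0 - j64.82 Ω.
Step 4 — Series with R1: Z_total = R1 + (L || C) = 696 - j64.82 Ω = 699∠-5.3° Ω.
Step 5 — Power factor: PF = cos(φ) = Re(Z)/|Z| = 696/699 = 0.9957.
Step 6 — Type: Im(Z) = -64.82 ⇒ leading (phase φ = -5.3°).

PF = 0.9957 (leading, φ = -5.3°)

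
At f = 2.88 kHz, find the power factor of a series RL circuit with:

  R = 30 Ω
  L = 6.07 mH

Step 1 — Angular frequency: ω = 2π·f = 2π·2880 = 1.81e+04 rad/s.
Step 2 — Component impedances:
  R: Z = R = 30 Ω
  L: Z = jωL = j·1.81e+04·0.00607 = 0 + j109.8 Ω
Step 3 — Series combination: Z_total = R + L = 30 + j109.8 Ω = 113.9∠74.7° Ω.
Step 4 — Power factor: PF = cos(φ) = Re(Z)/|Z| = 30/113.86 = 0.2635.
Step 5 — Type: Im(Z) = 109.8 ⇒ lagging (phase φ = 74.7°).

PF = 0.2635 (lagging, φ = 74.7°)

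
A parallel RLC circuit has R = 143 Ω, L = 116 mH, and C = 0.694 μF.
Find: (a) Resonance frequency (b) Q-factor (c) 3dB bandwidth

Step 1 — Resonance: ω₀ = 1/√(LC) = 1/√(0.116·6.94e-07) = 3524 rad/s.
Step 2 — f₀ = ω₀/(2π) = 560.9 Hz.
Step 3 — Parallel Q: Q = R/(ω₀L) = 143/(3524·0.116) = 0.3498.
Step 4 — Bandwidth: Δω = ω₀/Q = 1.008e+04 rad/s; BW = Δω/(2π) = 1604 Hz.

(a) f₀ = 560.9 Hz  (b) Q = 0.3498  (c) BW = 1604 Hz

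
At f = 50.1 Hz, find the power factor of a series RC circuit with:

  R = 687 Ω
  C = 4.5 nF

Step 1 — Angular frequency: ω = 2π·f = 2π·50.1 = 314.8 rad/s.
Step 2 — Component impedances:
  R: Z = R = 687 Ω
  C: Z = 1/(jωC) = -j/(ω·C) = 0 - j7.059e+05 Ω
Step 3 — Series combination: Z_total = R + C = 687 - j7.059e+05 Ω = 7.059e+05∠-89.9° Ω.
Step 4 — Power factor: PF = cos(φ) = Re(Z)/|Z| = 687/7.059e+05 = 0.0009732.
Step 5 — Type: Im(Z) = -7.059e+05 ⇒ leading (phase φ = -89.9°).

PF = 0.0009732 (leading, φ = -89.9°)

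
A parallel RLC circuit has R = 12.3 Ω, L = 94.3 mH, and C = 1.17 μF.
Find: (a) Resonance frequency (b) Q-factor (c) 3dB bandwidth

Step 1 — Resonance: ω₀ = 1/√(LC) = 1/√(0.0943·1.17e-06) = 3011 rad/s.
Step 2 — f₀ = ω₀/(2π) = 479.1 Hz.
Step 3 — Parallel Q: Q = R/(ω₀L) = 12.3/(3011·0.0943) = 0.04333.
Step 4 — Bandwidth: Δω = ω₀/Q = 6.949e+04 rad/s; BW = Δω/(2π) = 1.106e+04 Hz.

(a) f₀ = 479.1 Hz  (b) Q = 0.04333  (c) BW = 1.106e+04 Hz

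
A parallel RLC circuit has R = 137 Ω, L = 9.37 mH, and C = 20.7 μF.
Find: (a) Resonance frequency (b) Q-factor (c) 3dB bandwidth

Step 1 — Resonance: ω₀ = 1/√(LC) = 1/√(0.00937·2.07e-05) = 2271 rad/s.
Step 2 — f₀ = ω₀/(2π) = 361.4 Hz.
Step 3 — Parallel Q: Q = R/(ω₀L) = 137/(2271·0.00937) = 6.439.
Step 4 — Bandwidth: Δω = ω₀/Q = 352.6 rad/s; BW = Δω/(2π) = 56.12 Hz.

(a) f₀ = 361.4 Hz  (b) Q = 6.439  (c) BW = 56.12 Hz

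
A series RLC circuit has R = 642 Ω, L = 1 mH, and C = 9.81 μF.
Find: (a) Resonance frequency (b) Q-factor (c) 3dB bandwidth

Step 1 — Resonance: ω₀ = 1/√(LC) = 1/√(0.001·9.81e-06) = 1.01e+04 rad/s.
Step 2 — f₀ = ω₀/(2π) = 1607 Hz.
Step 3 — Series Q: Q = ω₀L/R = 1.01e+04·0.001/642 = 0.01573.
Step 4 — Bandwidth: Δω = ω₀/Q = 6.42e+05 rad/s; BW = Δω/(2π) = 1.022e+05 Hz.

(a) f₀ = 1607 Hz  (b) Q = 0.01573  (c) BW = 1.022e+05 Hz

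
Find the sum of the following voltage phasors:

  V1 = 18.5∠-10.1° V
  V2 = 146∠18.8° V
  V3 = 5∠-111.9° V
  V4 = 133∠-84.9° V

Step 1 — Convert each phasor to rectangular form:
  V1 = 18.5·(cos(-10.1°) + j·sin(-10.1°)) = 18.21 - j3.244 V
  V2 = 146·(cos(18.8°) + j·sin(18.8°)) = 138.2 + j47.05 V
  V3 = 5·(cos(-111.9°) + j·sin(-111.9°)) = -1.865 - j4.639 V
  V4 = 133·(cos(-84.9°) + j·sin(-84.9°)) = 11.82 - j132.5 V
Step 2 — Sum components: V_total = 166.4 - j93.31 V.
Step 3 — Convert to polar: |V_total| = 190.8 V, ∠V_total = -29.3°.

V_total = 190.8∠-29.3° V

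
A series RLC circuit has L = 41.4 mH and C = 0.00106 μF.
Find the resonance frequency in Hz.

Step 1 — Resonance condition Im(Z)=0 gives ω₀ = 1/√(LC).
Step 2 — ω₀ = 1/√(0.0414·1.06e-09) = 1.51e+05 rad/s.
Step 3 — f₀ = ω₀/(2π) = 2.403e+04 Hz.

f₀ = 2.403e+04 Hz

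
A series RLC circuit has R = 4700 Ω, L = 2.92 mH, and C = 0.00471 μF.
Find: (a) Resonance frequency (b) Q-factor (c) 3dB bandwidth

Step 1 — Resonance condition Im(Z)=0 gives ω₀ = 1/√(LC).
Step 2 — ω₀ = 1/√(0.00292·4.71e-09) = 2.696e+05 rad/s.
Step 3 — f₀ = ω₀/(2π) = 4.292e+04 Hz.
Step 4 — Series Q: Q = ω₀L/R = 2.696e+05·0.00292/4700 = 0.1675.
Step 5 — 3dB bandwidth: Δω = ω₀/Q = 1.61e+06 rad/s; BW = Δω/(2π) = 2.562e+05 Hz.

(a) f₀ = 4.292e+04 Hz  (b) Q = 0.1675  (c) BW = 2.562e+05 Hz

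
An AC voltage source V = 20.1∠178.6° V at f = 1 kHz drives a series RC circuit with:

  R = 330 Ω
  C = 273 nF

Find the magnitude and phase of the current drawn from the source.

Step 1 — Angular frequency: ω = 2π·f = 2π·1000 = 6283 rad/s.
Step 2 — Component impedances:
  R: Z = R = 330 Ω
  C: Z = 1/(jωC) = -j/(ω·C) = 0 - j583 Ω
Step 3 — Series combination: Z_total = R + C = 330 - j583 Ω = 669.9∠-60.5° Ω.
Step 4 — Source phasor: V = 20.1∠178.6° V = -20.09 + j0.4911 V.
Step 5 — Ohm's law: I = V / Z_total = (-20.09 + j0.4911) / (330 - j583) = -0.01541 - j0.02574 A.
Step 6 — Convert to polar: |I| = 0.03 A, ∠I = -120.9°.

I = 0.03∠-120.9° A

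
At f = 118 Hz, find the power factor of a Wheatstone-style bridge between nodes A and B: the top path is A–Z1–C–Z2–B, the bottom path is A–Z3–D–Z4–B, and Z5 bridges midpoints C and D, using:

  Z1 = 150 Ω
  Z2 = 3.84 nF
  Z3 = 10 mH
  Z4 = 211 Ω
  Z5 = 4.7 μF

Step 1 — Angular frequency: ω = 2π·f = 2π·118 = 741.4 rad/s.
Step 2 — Component impedances:
  Z1: Z = R = 150 Ω
  Z2: Z = 1/(jωC) = -j/(ω·C) = 0 - j3.512e+05 Ω
  Z3: Z = jωL = j·741.4·0.01 = 0 + j7.414 Ω
  Z4: Z = R = 211 Ω
  Z5: Z = 1/(jωC) = -j/(ω·C) = 0 - j287 Ω
Step 3 — Bridge requires nodal analysis (the Z5 bridge couples midpoints C and D, so the two paths cannot be reduced to a simple series/parallel combination). Setting node B to ground and injecting 1 A at node A, the 3-node admittance system at A, C, D solves to V_A = Z_AB = 211.1 + j7.436 Ω = 211.2∠2.0° Ω.
Step 4 — Power factor: PF = cos(φ) = Re(Z)/|Z| = 211.09/211.22 = 0.9994.
Step 5 — Type: Im(Z) = 7.436 ⇒ lagging (phase φ = 2.0°).

PF = 0.9994 (lagging, φ = 2.0°)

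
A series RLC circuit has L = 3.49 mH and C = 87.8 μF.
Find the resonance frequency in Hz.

Step 1 — Resonance condition Im(Z)=0 gives ω₀ = 1/√(LC).
Step 2 — ω₀ = 1/√(0.00349·8.78e-05) = 1807 rad/s.
Step 3 — f₀ = ω₀/(2π) = 287.5 Hz.

f₀ = 287.5 Hz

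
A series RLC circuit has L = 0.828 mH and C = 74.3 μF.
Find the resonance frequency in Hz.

Step 1 — Resonance condition Im(Z)=0 gives ω₀ = 1/√(LC).
Step 2 — ω₀ = 1/√(0.000828·7.43e-05) = 4032 rad/s.
Step 3 — f₀ = ω₀/(2π) = 641.7 Hz.

f₀ = 641.7 Hz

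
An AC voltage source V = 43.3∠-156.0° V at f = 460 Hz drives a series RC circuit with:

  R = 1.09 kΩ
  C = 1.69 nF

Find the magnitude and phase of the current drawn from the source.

Step 1 — Angular frequency: ω = 2π·f = 2π·460 = 2890 rad/s.
Step 2 — Component impedances:
  R: Z = R = 1090 Ω
  C: Z = 1/(jωC) = -j/(ω·C) = 0 - j2.047e+05 Ω
Step 3 — Series combination: Z_total = R + C = 1090 - j2.047e+05 Ω = 2.047e+05∠-89.7° Ω.
Step 4 — Source phasor: V = 43.3∠-156.0° V = -39.56 - j17.61 V.
Step 5 — Ohm's law: I = V / Z_total = (-39.56 - j17.61) / (1090 - j2.047e+05) = 8.499e-05 - j0.0001937 A.
Step 6 — Convert to polar: |I| = 0.0002115 A, ∠I = -66.3°.

I = 0.0002115∠-66.3° A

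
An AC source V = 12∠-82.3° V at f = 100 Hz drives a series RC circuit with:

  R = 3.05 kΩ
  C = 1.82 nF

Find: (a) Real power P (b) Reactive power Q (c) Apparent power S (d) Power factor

Step 1 — Angular frequency: ω = 2π·f = 2π·100 = 628.3 rad/s.
Step 2 — Component impedances:
  R: Z = R = 3050 Ω
  C: Z = 1/(jωC) = -j/(ω·C) = 0 - j8.745e+05 Ω
Step 3 — Series combination: Z_total = R + C = 3050 - j8.745e+05 Ω = 8.745e+05∠-89.8° Ω.
Step 4 — Source phasor: V = 12∠-82.3° V = 1.608 - j11.89 V.
Step 5 — Current: I = V / Z = 1.36e-05 + j1.791e-06 A = 1.372e-05∠7.5° A.
Step 6 — Complex power: S = V·I* = 5.743e-07 - j0.0001647 VA.
Step 7 — Real power: P = Re(S) = 5.743e-07 W.
Step 8 — Reactive power: Q = Im(S) = -0.0001647 VAR.
Step 9 — Apparent power: |S| = 0.0001647 VA.
Step 10 — Power factor: PF = P/|S| = 0.003488 (leading).

(a) P = 5.743e-07 W  (b) Q = -0.0001647 VAR  (c) S = 0.0001647 VA  (d) PF = 0.003488 (leading)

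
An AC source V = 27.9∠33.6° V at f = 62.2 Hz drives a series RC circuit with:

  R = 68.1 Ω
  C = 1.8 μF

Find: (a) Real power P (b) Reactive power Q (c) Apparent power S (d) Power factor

Step 1 — Angular frequency: ω = 2π·f = 2π·62.2 = 390.8 rad/s.
Step 2 — Component impedances:
  R: Z = R = 68.1 Ω
  C: Z = 1/(jωC) = -j/(ω·C) = 0 - j1422 Ω
Step 3 — Series combination: Z_total = R + C = 68.1 - j1422 Ω = 1423∠-87.3° Ω.
Step 4 — Source phasor: V = 27.9∠33.6° V = 23.24 + j15.44 V.
Step 5 — Current: I = V / Z = -0.01006 + j0.01683 A = 0.0196∠120.9° A.
Step 6 — Complex power: S = V·I* = 0.02617 - j0.5463 VA.
Step 7 — Real power: P = Re(S) = 0.02617 W.
Step 8 — Reactive power: Q = Im(S) = -0.5463 VAR.
Step 9 — Apparent power: |S| = 0.547 VA.
Step 10 — Power factor: PF = P/|S| = 0.04785 (leading).

(a) P = 0.02617 W  (b) Q = -0.5463 VAR  (c) S = 0.547 VA  (d) PF = 0.04785 (leading)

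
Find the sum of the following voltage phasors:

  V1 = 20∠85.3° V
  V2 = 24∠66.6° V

Step 1 — Convert each phasor to rectangular form:
  V1 = 20·(cos(85.3°) + j·sin(85.3°)) = 1.639 + j19.93 V
  V2 = 24·(cos(66.6°) + j·sin(66.6°)) = 9.532 + j22.03 V
Step 2 — Sum components: V_total = 11.17 + j41.96 V.
Step 3 — Convert to polar: |V_total| = 43.42 V, ∠V_total = 75.1°.

V_total = 43.42∠75.1° V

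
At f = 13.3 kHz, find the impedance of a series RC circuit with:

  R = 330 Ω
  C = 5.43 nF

Step 1 — Angular frequency: ω = 2π·f = 2π·1.33e+04 = 8.357e+04 rad/s.
Step 2 — Component impedances:
  R: Z = R = 330 Ω
  C: Z = 1/(jωC) = -j/(ω·C) = 0 - j2204 Ω
Step 3 — Series combination: Z_total = R + C = 330 - j2204 Ω = 2228∠-81.5° Ω.

Z = 330 - j2204 Ω = 2228∠-81.5° Ω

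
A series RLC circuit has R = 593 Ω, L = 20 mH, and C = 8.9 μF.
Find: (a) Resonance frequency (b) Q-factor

Step 1 — Resonance condition Im(Z)=0 gives ω₀ = 1/√(LC).
Step 2 — ω₀ = 1/√(0.02·8.9e-06) = 2370 rad/s.
Step 3 — f₀ = ω₀/(2π) = 377.2 Hz.
Step 4 — Series Q: Q = ω₀L/R = 2370·0.02/593 = 0.07994.

(a) f₀ = 377.2 Hz  (b) Q = 0.07994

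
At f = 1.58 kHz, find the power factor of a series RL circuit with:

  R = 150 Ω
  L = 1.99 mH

Step 1 — Angular frequency: ω = 2π·f = 2π·1580 = 9927 rad/s.
Step 2 — Component impedances:
  R: Z = R = 150 Ω
  L: Z = jωL = j·9927·0.00199 = 0 + j19.76 Ω
Step 3 — Series combination: Z_total = R + L = 150 + j19.76 Ω = 151.3∠7.5° Ω.
Step 4 — Power factor: PF = cos(φ) = Re(Z)/|Z| = 150/151.3 = 0.9914.
Step 5 — Type: Im(Z) = 19.76 ⇒ lagging (phase φ = 7.5°).

PF = 0.9914 (lagging, φ = 7.5°)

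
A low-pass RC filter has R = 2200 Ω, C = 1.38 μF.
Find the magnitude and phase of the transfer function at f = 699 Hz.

Step 1 — Angular frequency: ω = 2π·699 = 4392 rad/s.
Step 2 — Transfer function: H(jω) = 1/(1 + jωRC).
Step 3 — Denominator: 1 + jωRC = 1 + j·4392·2200·1.38e-06 = 1 + j13.33.
Step 4 — H = 0.005593 - j0.07458.
Step 5 — Magnitude: |H| = 0.07479 (-22.5 dB); phase: φ = -85.7°.

|H| = 0.07479 (-22.5 dB), φ = -85.7°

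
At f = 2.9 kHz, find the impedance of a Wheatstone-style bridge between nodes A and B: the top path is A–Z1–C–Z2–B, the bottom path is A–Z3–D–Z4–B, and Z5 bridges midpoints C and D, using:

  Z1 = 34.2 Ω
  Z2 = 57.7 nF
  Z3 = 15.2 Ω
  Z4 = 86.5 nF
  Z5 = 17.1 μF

Step 1 — Angular frequency: ω = 2π·f = 2π·2900 = 1.822e+04 rad/s.
Step 2 — Component impedances:
  Z1: Z = R = 34.2 Ω
  Z2: Z = 1/(jωC) = -j/(ω·C) = 0 - j951.1 Ω
  Z3: Z = R = 15.2 Ω
  Z4: Z = 1/(jωC) = -j/(ω·C) = 0 - j634.5 Ω
  Z5: Z = 1/(jωC) = -j/(ω·C) = 0 - j3.209 Ω
Step 3 — Bridge requires nodal analysis (the Z5 bridge couples midpoints C and D, so the two paths cannot be reduced to a simple series/parallel combination). Setting node B to ground and injecting 1 A at node A, the 3-node admittance system at A, C, D solves to V_A = Z_AB = 10.52 - j380.6 Ω = 380.8∠-88.4° Ω.

Z = 10.52 - j380.6 Ω = 380.8∠-88.4° Ω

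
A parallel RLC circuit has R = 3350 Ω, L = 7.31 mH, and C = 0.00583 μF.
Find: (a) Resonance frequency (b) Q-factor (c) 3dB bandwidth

Step 1 — Resonance: ω₀ = 1/√(LC) = 1/√(0.00731·5.83e-09) = 1.532e+05 rad/s.
Step 2 — f₀ = ω₀/(2π) = 2.438e+04 Hz.
Step 3 — Parallel Q: Q = R/(ω₀L) = 3350/(1.532e+05·0.00731) = 2.992.
Step 4 — Bandwidth: Δω = ω₀/Q = 5.12e+04 rad/s; BW = Δω/(2π) = 8149 Hz.

(a) f₀ = 2.438e+04 Hz  (b) Q = 2.992  (c) BW = 8149 Hz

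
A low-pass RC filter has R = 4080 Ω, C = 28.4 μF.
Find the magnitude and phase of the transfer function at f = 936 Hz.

Step 1 — Angular frequency: ω = 2π·936 = 5881 rad/s.
Step 2 — Transfer function: H(jω) = 1/(1 + jωRC).
Step 3 — Denominator: 1 + jωRC = 1 + j·5881·4080·2.84e-05 = 1 + j681.5.
Step 4 — H = 2.153e-06 - j0.001467.
Step 5 — Magnitude: |H| = 0.001467 (-56.7 dB); phase: φ = -89.9°.

|H| = 0.001467 (-56.7 dB), φ = -89.9°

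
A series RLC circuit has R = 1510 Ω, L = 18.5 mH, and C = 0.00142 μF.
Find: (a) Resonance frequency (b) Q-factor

Step 1 — Resonance condition Im(Z)=0 gives ω₀ = 1/√(LC).
Step 2 — ω₀ = 1/√(0.0185·1.42e-09) = 1.951e+05 rad/s.
Step 3 — f₀ = ω₀/(2π) = 3.105e+04 Hz.
Step 4 — Series Q: Q = ω₀L/R = 1.951e+05·0.0185/1510 = 2.39.

(a) f₀ = 3.105e+04 Hz  (b) Q = 2.39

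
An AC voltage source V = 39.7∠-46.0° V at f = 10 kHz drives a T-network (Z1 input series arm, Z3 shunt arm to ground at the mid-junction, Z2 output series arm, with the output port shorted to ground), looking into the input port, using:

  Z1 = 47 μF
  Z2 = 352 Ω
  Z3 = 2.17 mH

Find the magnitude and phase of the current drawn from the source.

Step 1 — Angular frequency: ω = 2π·f = 2π·1e+04 = 6.283e+04 rad/s.
Step 2 — Component impedances:
  Z1: Z = 1/(jωC) = -j/(ω·C) = 0 - j0.3386 Ω
  Z2: Z = R = 352 Ω
  Z3: Z = jωL = j·6.283e+04·0.00217 = 0 + j136.3 Ω
Step 3 — With the output port shorted to ground, the output series arm Z2 runs from the junction to ground; the shunt arm Z3 also runs from the junction to ground. They appear in parallel: Z3 || Z2 = 45.92 + j118.6 Ω.
Step 4 — Series with input arm Z1: Z_in = Z1 + (Z3 || Z2) = 45.92 + j118.2 Ω = 126.8∠68.8° Ω.
Step 5 — Source phasor: V = 39.7∠-46.0° V = 27.58 - j28.56 V.
Step 6 — Ohm's law: I = V / Z_total = (27.58 - j28.56) / (45.92 + j118.2) = -0.1312 - j0.2842 A.
Step 7 — Convert to polar: |I| = 0.313 A, ∠I = -114.8°.

I = 0.313∠-114.8° A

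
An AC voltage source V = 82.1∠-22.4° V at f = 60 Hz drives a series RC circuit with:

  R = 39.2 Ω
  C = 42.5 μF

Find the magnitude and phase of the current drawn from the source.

Step 1 — Angular frequency: ω = 2π·f = 2π·60 = 377 rad/s.
Step 2 — Component impedances:
  R: Z = R = 39.2 Ω
  C: Z = 1/(jωC) = -j/(ω·C) = 0 - j62.41 Ω
Step 3 — Series combination: Z_total = R + C = 39.2 - j62.41 Ω = 73.7∠-57.9° Ω.
Step 4 — Source phasor: V = 82.1∠-22.4° V = 75.91 - j31.29 V.
Step 5 — Ohm's law: I = V / Z_total = (75.91 - j31.29) / (39.2 - j62.41) = 0.9072 + j0.6464 A.
Step 6 — Convert to polar: |I| = 1.114 A, ∠I = 35.5°.

I = 1.114∠35.5° A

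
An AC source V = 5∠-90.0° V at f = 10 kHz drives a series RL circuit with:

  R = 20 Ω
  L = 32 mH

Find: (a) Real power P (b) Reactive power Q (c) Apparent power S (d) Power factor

Step 1 — Angular frequency: ω = 2π·f = 2π·1e+04 = 6.283e+04 rad/s.
Step 2 — Component impedances:
  R: Z = R = 20 Ω
  L: Z = jωL = j·6.283e+04·0.032 = 0 + j2011 Ω
Step 3 — Series combination: Z_total = R + L = 20 + j2011 Ω = 2011∠89.4° Ω.
Step 4 — Source phasor: V = 5∠-90.0° V = 0 - j5 V.
Step 5 — Current: I = V / Z = -0.002487 - j2.473e-05 A = 0.002487∠-179.4° A.
Step 6 — Complex power: S = V·I* = 0.0001237 + j0.01243 VA.
Step 7 — Real power: P = Re(S) = 0.0001237 W.
Step 8 — Reactive power: Q = Im(S) = 0.01243 VAR.
Step 9 — Apparent power: |S| = 0.01243 VA.
Step 10 — Power factor: PF = P/|S| = 0.009947 (lagging).

(a) P = 0.0001237 W  (b) Q = 0.01243 VAR  (c) S = 0.01243 VA  (d) PF = 0.009947 (lagging)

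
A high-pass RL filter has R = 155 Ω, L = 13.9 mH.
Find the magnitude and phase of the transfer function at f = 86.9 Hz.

Step 1 — Angular frequency: ω = 2π·86.9 = 546 rad/s.
Step 2 — Transfer function: H(jω) = jωL/(R + jωL).
Step 3 — Numerator jωL = j·7.59; denominator R + jωL = 155 + j7.59.
Step 4 — H = 0.002392 + j0.04885.
Step 5 — Magnitude: |H| = 0.04891 (-26.2 dB); phase: φ = 87.2°.

|H| = 0.04891 (-26.2 dB), φ = 87.2°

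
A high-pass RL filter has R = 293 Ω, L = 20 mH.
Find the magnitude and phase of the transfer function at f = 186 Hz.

Step 1 — Angular frequency: ω = 2π·186 = 1169 rad/s.
Step 2 — Transfer function: H(jω) = jωL/(R + jωL).
Step 3 — Numerator jωL = j·23.37; denominator R + jωL = 293 + j23.37.
Step 4 — H = 0.006323 + j0.07927.
Step 5 — Magnitude: |H| = 0.07952 (-22.0 dB); phase: φ = 85.4°.

|H| = 0.07952 (-22.0 dB), φ = 85.4°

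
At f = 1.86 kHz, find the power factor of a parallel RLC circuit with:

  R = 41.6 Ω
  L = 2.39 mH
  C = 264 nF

Step 1 — Angular frequency: ω = 2π·f = 2π·1860 = 1.169e+04 rad/s.
Step 2 — Component impedances:
  R: Z = R = 41.6 Ω
  L: Z = jωL = j·1.169e+04·0.00239 = 0 + j27.93 Ω
  C: Z = 1/(jωC) = -j/(ω·C) = 0 - j324.1 Ω
Step 3 — Parallel combination: 1/Z_total = 1/R + 1/L + 1/C; Z_total = 14.58 + j19.85 Ω = 24.63∠53.7° Ω.
Step 4 — Power factor: PF = cos(φ) = Re(Z)/|Z| = 14.584/24.631 = 0.5921.
Step 5 — Type: Im(Z) = 19.85 ⇒ lagging (phase φ = 53.7°).

PF = 0.5921 (lagging, φ = 53.7°)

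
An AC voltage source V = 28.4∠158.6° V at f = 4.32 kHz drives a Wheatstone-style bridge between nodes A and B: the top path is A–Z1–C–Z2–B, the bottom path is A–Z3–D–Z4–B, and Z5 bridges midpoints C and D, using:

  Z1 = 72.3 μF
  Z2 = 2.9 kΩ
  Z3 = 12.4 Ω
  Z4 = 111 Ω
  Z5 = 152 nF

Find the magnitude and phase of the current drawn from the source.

Step 1 — Angular frequency: ω = 2π·f = 2π·4320 = 2.714e+04 rad/s.
Step 2 — Component impedances:
  Z1: Z = 1/(jωC) = -j/(ω·C) = 0 - j0.5096 Ω
  Z2: Z = R = 2900 Ω
  Z3: Z = R = 12.4 Ω
  Z4: Z = R = 111 Ω
  Z5: Z = 1/(jωC) = -j/(ω·C) = 0 - j242.4 Ω
Step 3 — Bridge requires nodal analysis (the Z5 bridge couples midpoints C and D, so the two paths cannot be reduced to a simple series/parallel combination). Setting node B to ground and injecting 1 A at node A, the 3-node admittance system at A, C, D solves to V_A = Z_AB = 118.3 - j0.5819 Ω = 118.3∠-0.3° Ω.
Step 4 — Source phasor: V = 28.4∠158.6° V = -26.44 + j10.36 V.
Step 5 — Ohm's law: I = V / Z_total = (-26.44 + j10.36) / (118.3 - j0.5819) = -0.2239 + j0.08647 A.
Step 6 — Convert to polar: |I| = 0.24 A, ∠I = 158.9°.

I = 0.24∠158.9° A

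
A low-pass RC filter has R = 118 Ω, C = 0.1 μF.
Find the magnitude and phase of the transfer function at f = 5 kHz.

Step 1 — Angular frequency: ω = 2π·5000 = 3.142e+04 rad/s.
Step 2 — Transfer function: H(jω) = 1/(1 + jωRC).
Step 3 — Denominator: 1 + jωRC = 1 + j·3.142e+04·118·1e-07 = 1 + j0.3707.
Step 4 — H = 0.8792 - j0.3259.
Step 5 — Magnitude: |H| = 0.9376 (-0.6 dB); phase: φ = -20.3°.

|H| = 0.9376 (-0.6 dB), φ = -20.3°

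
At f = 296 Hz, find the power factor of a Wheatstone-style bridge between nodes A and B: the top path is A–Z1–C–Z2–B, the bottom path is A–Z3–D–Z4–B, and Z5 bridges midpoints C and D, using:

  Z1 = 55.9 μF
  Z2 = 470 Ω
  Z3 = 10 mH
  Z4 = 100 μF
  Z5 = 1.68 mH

Step 1 — Angular frequency: ω = 2π·f = 2π·296 = 1860 rad/s.
Step 2 — Component impedances:
  Z1: Z = 1/(jωC) = -j/(ω·C) = 0 - j9.619 Ω
  Z2: Z = R = 470 Ω
  Z3: Z = jωL = j·1860·0.01 = 0 + j18.6 Ω
  Z4: Z = 1/(jωC) = -j/(ω·C) = 0 - j5.377 Ω
  Z5: Z = jωL = j·1860·0.00168 = 0 + j3.125 Ω
Step 3 — Bridge requires nodal analysis (the Z5 bridge couples midpoints C and D, so the two paths cannot be reduced to a simple series/parallel combination). Setting node B to ground and injecting 1 A at node A, the 3-node admittance system at A, C, D solves to V_A = Z_AB = 0.0007058 - j15.36 Ω = 15.36∠-90.0° Ω.
Step 4 — Power factor: PF = cos(φ) = Re(Z)/|Z| = 0.00070577/15.355 = 4.596e-05.
Step 5 — Type: Im(Z) = -15.36 ⇒ leading (phase φ = -90.0°).

PF = 4.596e-05 (leading, φ = -90.0°)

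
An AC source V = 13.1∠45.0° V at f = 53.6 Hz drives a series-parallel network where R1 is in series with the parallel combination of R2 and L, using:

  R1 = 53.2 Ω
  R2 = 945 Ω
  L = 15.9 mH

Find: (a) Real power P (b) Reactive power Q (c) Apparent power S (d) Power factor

Step 1 — Angular frequency: ω = 2π·f = 2π·53.6 = 336.8 rad/s.
Step 2 — Component impedances:
  R1: Z = R = 53.2 Ω
  R2: Z = R = 945 Ω
  L: Z = jωL = j·336.8·0.0159 = 0 + j5.355 Ω
Step 3 — Parallel branch: R2 || L = 1/(1/R2 + 1/L) = 0.03034 + j5.355 Ω.
Step 4 — Series with R1: Z_total = R1 + (R2 || L) = 53.23 + j5.355 Ω = 53.5∠5.7° Ω.
Step 5 — Source phasor: V = 13.1∠45.0° V = 9.263 + j9.263 V.
Step 6 — Current: I = V / Z = 0.1896 + j0.1549 A = 0.2449∠39.3° A.
Step 7 — Complex power: S = V·I* = 3.192 + j0.3211 VA.
Step 8 — Real power: P = Re(S) = 3.192 W.
Step 9 — Reactive power: Q = Im(S) = 0.3211 VAR.
Step 10 — Apparent power: |S| = 3.208 VA.
Step 11 — Power factor: PF = P/|S| = 0.995 (lagging).

(a) P = 3.192 W  (b) Q = 0.3211 VAR  (c) S = 3.208 VA  (d) PF = 0.995 (lagging)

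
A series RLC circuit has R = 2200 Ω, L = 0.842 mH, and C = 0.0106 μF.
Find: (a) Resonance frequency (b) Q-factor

Step 1 — Resonance condition Im(Z)=0 gives ω₀ = 1/√(LC).
Step 2 — ω₀ = 1/√(0.000842·1.06e-08) = 3.347e+05 rad/s.
Step 3 — f₀ = ω₀/(2π) = 5.327e+04 Hz.
Step 4 — Series Q: Q = ω₀L/R = 3.347e+05·0.000842/2200 = 0.1281.

(a) f₀ = 5.327e+04 Hz  (b) Q = 0.1281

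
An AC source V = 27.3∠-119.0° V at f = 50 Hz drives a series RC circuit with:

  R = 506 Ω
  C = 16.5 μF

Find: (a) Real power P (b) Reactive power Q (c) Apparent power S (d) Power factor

Step 1 — Angular frequency: ω = 2π·f = 2π·50 = 314.2 rad/s.
Step 2 — Component impedances:
  R: Z = R = 506 Ω
  C: Z = 1/(jωC) = -j/(ω·C) = 0 - j192.9 Ω
Step 3 — Series combination: Z_total = R + C = 506 - j192.9 Ω = 541.5∠-20.9° Ω.
Step 4 — Source phasor: V = 27.3∠-119.0° V = -13.24 - j23.88 V.
Step 5 — Current: I = V / Z = -0.00713 - j0.04991 A = 0.05041∠-98.1° A.
Step 6 — Complex power: S = V·I* = 1.286 - j0.4903 VA.
Step 7 — Real power: P = Re(S) = 1.286 W.
Step 8 — Reactive power: Q = Im(S) = -0.4903 VAR.
Step 9 — Apparent power: |S| = 1.376 VA.
Step 10 — Power factor: PF = P/|S| = 0.9344 (leading).

(a) P = 1.286 W  (b) Q = -0.4903 VAR  (c) S = 1.376 VA  (d) PF = 0.9344 (leading)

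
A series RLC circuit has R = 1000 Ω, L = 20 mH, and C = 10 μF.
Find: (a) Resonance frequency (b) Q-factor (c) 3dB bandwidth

Step 1 — Resonance condition Im(Z)=0 gives ω₀ = 1/√(LC).
Step 2 — ω₀ = 1/√(0.02·1e-05) = 2236 rad/s.
Step 3 — f₀ = ω₀/(2π) = 355.9 Hz.
Step 4 — Series Q: Q = ω₀L/R = 2236·0.02/1000 = 0.04472.
Step 5 — 3dB bandwidth: Δω = ω₀/Q = 5e+04 rad/s; BW = Δω/(2π) = 7958 Hz.

(a) f₀ = 355.9 Hz  (b) Q = 0.04472  (c) BW = 7958 Hz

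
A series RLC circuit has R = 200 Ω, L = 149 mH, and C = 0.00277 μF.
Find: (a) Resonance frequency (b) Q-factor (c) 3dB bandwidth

Step 1 — Resonance condition Im(Z)=0 gives ω₀ = 1/√(LC).
Step 2 — ω₀ = 1/√(0.149·2.77e-09) = 4.922e+04 rad/s.
Step 3 — f₀ = ω₀/(2π) = 7834 Hz.
Step 4 — Series Q: Q = ω₀L/R = 4.922e+04·0.149/200 = 36.67.
Step 5 — 3dB bandwidth: Δω = ω₀/Q = 1342 rad/s; BW = Δω/(2π) = 213.6 Hz.

(a) f₀ = 7834 Hz  (b) Q = 36.67  (c) BW = 213.6 Hz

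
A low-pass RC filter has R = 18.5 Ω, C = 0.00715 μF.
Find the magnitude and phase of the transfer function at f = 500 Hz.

Step 1 — Angular frequency: ω = 2π·500 = 3142 rad/s.
Step 2 — Transfer function: H(jω) = 1/(1 + jωRC).
Step 3 — Denominator: 1 + jωRC = 1 + j·3142·18.5·7.15e-09 = 1 + j0.0004156.
Step 4 — H = 1 - j0.0004156.
Step 5 — Magnitude: |H| = 1 (-0.0 dB); phase: φ = -0.0°.

|H| = 1 (-0.0 dB), φ = -0.0°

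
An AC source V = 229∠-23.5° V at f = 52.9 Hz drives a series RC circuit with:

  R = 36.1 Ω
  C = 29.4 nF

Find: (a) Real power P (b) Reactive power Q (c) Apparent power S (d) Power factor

Step 1 — Angular frequency: ω = 2π·f = 2π·52.9 = 332.4 rad/s.
Step 2 — Component impedances:
  R: Z = R = 36.1 Ω
  C: Z = 1/(jωC) = -j/(ω·C) = 0 - j1.023e+05 Ω
Step 3 — Series combination: Z_total = R + C = 36.1 - j1.023e+05 Ω = 1.023e+05∠-90.0° Ω.
Step 4 — Source phasor: V = 229∠-23.5° V = 210 - j91.31 V.
Step 5 — Current: I = V / Z = 0.000893 + j0.002052 A = 0.002238∠66.5° A.
Step 6 — Complex power: S = V·I* = 0.0001808 - j0.5125 VA.
Step 7 — Real power: P = Re(S) = 0.0001808 W.
Step 8 — Reactive power: Q = Im(S) = -0.5125 VAR.
Step 9 — Apparent power: |S| = 0.5125 VA.
Step 10 — Power factor: PF = P/|S| = 0.0003528 (leading).

(a) P = 0.0001808 W  (b) Q = -0.5125 VAR  (c) S = 0.5125 VA  (d) PF = 0.0003528 (leading)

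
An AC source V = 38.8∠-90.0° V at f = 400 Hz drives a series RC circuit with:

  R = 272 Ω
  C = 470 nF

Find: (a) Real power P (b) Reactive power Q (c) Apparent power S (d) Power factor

Step 1 — Angular frequency: ω = 2π·f = 2π·400 = 2513 rad/s.
Step 2 — Component impedances:
  R: Z = R = 272 Ω
  C: Z = 1/(jωC) = -j/(ω·C) = 0 - j846.6 Ω
Step 3 — Series combination: Z_total = R + C = 272 - j846.6 Ω = 889.2∠-72.2° Ω.
Step 4 — Source phasor: V = 38.8∠-90.0° V = 0 - j38.8 V.
Step 5 — Current: I = V / Z = 0.04154 - j0.01335 A = 0.04364∠-17.8° A.
Step 6 — Complex power: S = V·I* = 0.5179 - j1.612 VA.
Step 7 — Real power: P = Re(S) = 0.5179 W.
Step 8 — Reactive power: Q = Im(S) = -1.612 VAR.
Step 9 — Apparent power: |S| = 1.693 VA.
Step 10 — Power factor: PF = P/|S| = 0.3059 (leading).

(a) P = 0.5179 W  (b) Q = -1.612 VAR  (c) S = 1.693 VA  (d) PF = 0.3059 (leading)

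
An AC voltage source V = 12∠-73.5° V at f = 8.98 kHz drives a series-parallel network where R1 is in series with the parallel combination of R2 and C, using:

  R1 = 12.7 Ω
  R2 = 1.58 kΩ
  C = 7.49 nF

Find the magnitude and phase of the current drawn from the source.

Step 1 — Angular frequency: ω = 2π·f = 2π·8980 = 5.642e+04 rad/s.
Step 2 — Component impedances:
  R1: Z = R = 12.7 Ω
  R2: Z = R = 1580 Ω
  C: Z = 1/(jωC) = -j/(ω·C) = 0 - j2366 Ω
Step 3 — Parallel branch: R2 || C = 1/(1/R2 + 1/C) = 1093 - j729.7 Ω.
Step 4 — Series with R1: Z_total = R1 + (R2 || C) = 1105 - j729.7 Ω = 1325∠-33.4° Ω.
Step 5 — Source phasor: V = 12∠-73.5° V = 3.408 - j11.51 V.
Step 6 — Ohm's law: I = V / Z_total = (3.408 - j11.51) / (1105 - j729.7) = 0.006933 - j0.005832 A.
Step 7 — Convert to polar: |I| = 0.009059 A, ∠I = -40.1°.

I = 0.009059∠-40.1° A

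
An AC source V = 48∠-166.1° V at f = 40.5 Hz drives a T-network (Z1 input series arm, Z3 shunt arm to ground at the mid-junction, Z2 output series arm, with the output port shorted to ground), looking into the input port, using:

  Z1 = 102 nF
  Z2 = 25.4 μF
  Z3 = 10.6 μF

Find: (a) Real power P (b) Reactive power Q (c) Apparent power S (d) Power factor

Step 1 — Angular frequency: ω = 2π·f = 2π·40.5 = 254.5 rad/s.
Step 2 — Component impedances:
  Z1: Z = 1/(jωC) = -j/(ω·C) = 0 - j3.853e+04 Ω
  Z2: Z = 1/(jωC) = -j/(ω·C) = 0 - j154.7 Ω
  Z3: Z = 1/(jωC) = -j/(ω·C) = 0 - j370.7 Ω
Step 3 — With the output port shorted to ground, the output series arm Z2 runs from the junction to ground; the shunt arm Z3 also runs from the junction to ground. They appear in parallel: Z3 || Z2 = 0 - j109.2 Ω.
Step 4 — Series with input arm Z1: Z_in = Z1 + (Z3 || Z2) = 0 - j3.864e+04 Ω = 3.864e+04∠-90.0° Ω.
Step 5 — Source phasor: V = 48∠-166.1° V = -46.59 - j11.53 V.
Step 6 — Current: I = V / Z = 0.0002984 - j0.001206 A = 0.001242∠-76.1° A.
Step 7 — Complex power: S = V·I* = 0 - j0.05963 VA.
Step 8 — Real power: P = Re(S) = 0 W.
Step 9 — Reactive power: Q = Im(S) = -0.05963 VAR.
Step 10 — Apparent power: |S| = 0.05963 VA.
Step 11 — Power factor: PF = P/|S| = 0 (leading).

(a) P = 0 W  (b) Q = -0.05963 VAR  (c) S = 0.05963 VA  (d) PF = 0 (leading)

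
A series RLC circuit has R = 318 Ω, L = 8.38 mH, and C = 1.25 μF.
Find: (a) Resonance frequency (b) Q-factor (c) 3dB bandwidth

Step 1 — Resonance: ω₀ = 1/√(LC) = 1/√(0.00838·1.25e-06) = 9771 rad/s.
Step 2 — f₀ = ω₀/(2π) = 1555 Hz.
Step 3 — Series Q: Q = ω₀L/R = 9771·0.00838/318 = 0.2575.
Step 4 — Bandwidth: Δω = ω₀/Q = 3.795e+04 rad/s; BW = Δω/(2π) = 6040 Hz.

(a) f₀ = 1555 Hz  (b) Q = 0.2575  (c) BW = 6040 Hz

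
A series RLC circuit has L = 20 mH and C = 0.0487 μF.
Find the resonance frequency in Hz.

Step 1 — Resonance condition Im(Z)=0 gives ω₀ = 1/√(LC).
Step 2 — ω₀ = 1/√(0.02·4.87e-08) = 3.204e+04 rad/s.
Step 3 — f₀ = ω₀/(2π) = 5100 Hz.

f₀ = 5100 Hz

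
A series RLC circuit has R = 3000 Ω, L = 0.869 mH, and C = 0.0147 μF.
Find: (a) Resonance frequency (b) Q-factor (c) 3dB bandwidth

Step 1 — Resonance: ω₀ = 1/√(LC) = 1/√(0.000869·1.47e-08) = 2.798e+05 rad/s.
Step 2 — f₀ = ω₀/(2π) = 4.453e+04 Hz.
Step 3 — Series Q: Q = ω₀L/R = 2.798e+05·0.000869/3000 = 0.08105.
Step 4 — Bandwidth: Δω = ω₀/Q = 3.452e+06 rad/s; BW = Δω/(2π) = 5.494e+05 Hz.

(a) f₀ = 4.453e+04 Hz  (b) Q = 0.08105  (c) BW = 5.494e+05 Hz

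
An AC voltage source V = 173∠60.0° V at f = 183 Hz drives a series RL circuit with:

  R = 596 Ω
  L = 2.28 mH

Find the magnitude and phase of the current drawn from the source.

Step 1 — Angular frequency: ω = 2π·f = 2π·183 = 1150 rad/s.
Step 2 — Component impedances:
  R: Z = R = 596 Ω
  L: Z = jωL = j·1150·0.00228 = 0 + j2.622 Ω
Step 3 — Series combination: Z_total = R + L = 596 + j2.622 Ω = 596∠0.3° Ω.
Step 4 — Source phasor: V = 173∠60.0° V = 86.5 + j149.8 V.
Step 5 — Ohm's law: I = V / Z_total = (86.5 + j149.8) / (596 + j2.622) = 0.1462 + j0.2507 A.
Step 6 — Convert to polar: |I| = 0.2903 A, ∠I = 59.7°.

I = 0.2903∠59.7° A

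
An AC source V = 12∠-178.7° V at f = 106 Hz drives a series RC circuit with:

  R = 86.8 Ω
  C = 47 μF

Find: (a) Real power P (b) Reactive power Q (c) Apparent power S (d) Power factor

Step 1 — Angular frequency: ω = 2π·f = 2π·106 = 666 rad/s.
Step 2 — Component impedances:
  R: Z = R = 86.8 Ω
  C: Z = 1/(jωC) = -j/(ω·C) = 0 - j31.95 Ω
Step 3 — Series combination: Z_total = R + C = 86.8 - j31.95 Ω = 92.49∠-20.2° Ω.
Step 4 — Source phasor: V = 12∠-178.7° V = -12 - j0.2722 V.
Step 5 — Current: I = V / Z = -0.1207 - j0.04756 A = 0.1297∠-158.5° A.
Step 6 — Complex power: S = V·I* = 1.461 - j0.5377 VA.
Step 7 — Real power: P = Re(S) = 1.461 W.
Step 8 — Reactive power: Q = Im(S) = -0.5377 VAR.
Step 9 — Apparent power: |S| = 1.557 VA.
Step 10 — Power factor: PF = P/|S| = 0.9385 (leading).

(a) P = 1.461 W  (b) Q = -0.5377 VAR  (c) S = 1.557 VA  (d) PF = 0.9385 (leading)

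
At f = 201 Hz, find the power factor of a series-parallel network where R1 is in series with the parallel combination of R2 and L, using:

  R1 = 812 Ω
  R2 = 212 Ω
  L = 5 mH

Step 1 — Angular frequency: ω = 2π·f = 2π·201 = 1263 rad/s.
Step 2 — Component impedances:
  R1: Z = R = 812 Ω
  R2: Z = R = 212 Ω
  L: Z = jωL = j·1263·0.005 = 0 + j6.315 Ω
Step 3 — Parallel branch: R2 || L = 1/(1/R2 + 1/L) = 0.1879 + j6.309 Ω.
Step 4 — Series with R1: Z_total = R1 + (R2 || L) = 812.2 + j6.309 Ω = 812.2∠0.4° Ω.
Step 5 — Power factor: PF = cos(φ) = Re(Z)/|Z| = 812.2/812.2 = 1.
Step 6 — Type: Im(Z) = 6.309 ⇒ lagging (phase φ = 0.4°).

PF = 1 (lagging, φ = 0.4°)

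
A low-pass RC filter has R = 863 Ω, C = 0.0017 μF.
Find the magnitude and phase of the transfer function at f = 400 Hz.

Step 1 — Angular frequency: ω = 2π·400 = 2513 rad/s.
Step 2 — Transfer function: H(jω) = 1/(1 + jωRC).
Step 3 — Denominator: 1 + jωRC = 1 + j·2513·863·1.7e-09 = 1 + j0.003687.
Step 4 — H = 1 - j0.003687.
Step 5 — Magnitude: |H| = 1 (-0.0 dB); phase: φ = -0.2°.

|H| = 1 (-0.0 dB), φ = -0.2°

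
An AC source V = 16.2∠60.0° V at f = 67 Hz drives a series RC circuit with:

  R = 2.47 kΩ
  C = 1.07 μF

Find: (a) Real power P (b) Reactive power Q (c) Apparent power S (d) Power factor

Step 1 — Angular frequency: ω = 2π·f = 2π·67 = 421 rad/s.
Step 2 — Component impedances:
  R: Z = R = 2470 Ω
  C: Z = 1/(jωC) = -j/(ω·C) = 0 - j2220 Ω
Step 3 — Series combination: Z_total = R + C = 2470 - j2220 Ω = 3321∠-41.9° Ω.
Step 4 — Source phasor: V = 16.2∠60.0° V = 8.1 + j14.03 V.
Step 5 — Current: I = V / Z = -0.00101 + j0.004772 A = 0.004878∠101.9° A.
Step 6 — Complex power: S = V·I* = 0.05877 - j0.05282 VA.
Step 7 — Real power: P = Re(S) = 0.05877 W.
Step 8 — Reactive power: Q = Im(S) = -0.05282 VAR.
Step 9 — Apparent power: |S| = 0.07902 VA.
Step 10 — Power factor: PF = P/|S| = 0.7437 (leading).

(a) P = 0.05877 W  (b) Q = -0.05282 VAR  (c) S = 0.07902 VA  (d) PF = 0.7437 (leading)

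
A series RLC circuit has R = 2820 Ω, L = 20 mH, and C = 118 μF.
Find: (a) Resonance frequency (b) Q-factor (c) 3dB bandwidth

Step 1 — Resonance condition Im(Z)=0 gives ω₀ = 1/√(LC).
Step 2 — ω₀ = 1/√(0.02·0.000118) = 650.9 rad/s.
Step 3 — f₀ = ω₀/(2π) = 103.6 Hz.
Step 4 — Series Q: Q = ω₀L/R = 650.9·0.02/2820 = 0.004617.
Step 5 — 3dB bandwidth: Δω = ω₀/Q = 1.41e+05 rad/s; BW = Δω/(2π) = 2.244e+04 Hz.

(a) f₀ = 103.6 Hz  (b) Q = 0.004617  (c) BW = 2.244e+04 Hz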